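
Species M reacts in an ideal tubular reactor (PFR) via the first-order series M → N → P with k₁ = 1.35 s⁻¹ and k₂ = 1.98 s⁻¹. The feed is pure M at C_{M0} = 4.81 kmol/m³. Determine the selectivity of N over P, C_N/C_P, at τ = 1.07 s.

For first-order series with pure M initially, C_N(τ) = k₁C_{M0}/(k₂−k₁)·(e^(−k₁τ) − e^(−k₂τ)).
e^(−k₁τ) = e^(−1.35×1.07) = e^(−1.445) = 0.2359; e^(−k₂τ) = e^(−2.119) = 0.1202.
C_N = 1.35×4.81/(1.98−1.35) × (0.2359−0.1202) = 10.31×0.1157 = 1.192 kmol/m³.
C_M = C_{M0}e^(−k₁τ) = 1.135 kmol/m³, so C_P = C_{M0}−C_M−C_N = 2.483 kmol/m³; C_N/C_P = 0.480.

0.480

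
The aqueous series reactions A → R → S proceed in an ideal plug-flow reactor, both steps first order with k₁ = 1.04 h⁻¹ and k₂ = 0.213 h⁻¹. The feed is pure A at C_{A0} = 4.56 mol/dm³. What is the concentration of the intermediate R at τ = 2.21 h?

Solving the coupled first-order balances gives C_R(τ) = [k₁/(k₂−k₁)]·C_{A0}·(e^(−k₁τ) − e^(−k₂τ)).
e^(−k₁τ) = e^(−1.04×2.21) = e^(−2.298) = 0.1004; e^(−k₂τ) = e^(−0.4707) = 0.6245.
C_R = 1.04×4.56/(0.213−1.04) × (0.1004−0.6245) = (-5.734)×(-0.5241) = 3.006 mol/dm³.

3.01 mol/dm³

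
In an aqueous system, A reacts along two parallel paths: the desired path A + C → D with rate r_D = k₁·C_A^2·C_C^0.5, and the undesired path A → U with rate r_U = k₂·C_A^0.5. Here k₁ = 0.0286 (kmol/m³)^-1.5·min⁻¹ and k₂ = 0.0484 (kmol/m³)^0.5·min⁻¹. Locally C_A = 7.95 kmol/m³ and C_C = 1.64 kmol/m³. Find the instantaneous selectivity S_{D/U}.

17.0

S_{D/U} = r_D/r_U = (k₁·C_A^2·C_C^0.5)/(k₂·C_A^0.5) = (k₁/k₂)·C_A^1.5·C_C^0.5.
= (0.0286×7.950^2×1.640^0.5) / (0.0484×7.950^0.5) = 2.315/0.1365 = 17.0.
Since the desired path is higher order in A, keeping C_A high (PFR or concentrated feed) favours D.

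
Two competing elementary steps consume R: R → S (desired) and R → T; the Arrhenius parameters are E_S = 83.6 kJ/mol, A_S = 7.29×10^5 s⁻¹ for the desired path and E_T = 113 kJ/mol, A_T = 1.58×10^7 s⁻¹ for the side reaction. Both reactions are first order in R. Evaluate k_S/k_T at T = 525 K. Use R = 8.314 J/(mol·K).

38.8

With equal orders, S_{S/T} = k_S/k_T = (A_S/A_T)·exp[(E_T−E_S)/(RT)].
(E_T−E_S)/(RT) = (113−83.6)×10³/(8.314×525) = 29400/4365 = 6.736.
k_S/k_T = (7.29×10^5/1.58×10^7)·exp(6.736) = 0.04614 × 841.9 = 38.8.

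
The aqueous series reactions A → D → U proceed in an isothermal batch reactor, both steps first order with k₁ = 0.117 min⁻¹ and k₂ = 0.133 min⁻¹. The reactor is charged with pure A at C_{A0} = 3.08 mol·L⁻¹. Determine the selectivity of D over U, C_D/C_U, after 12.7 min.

The intermediate concentration in a first-order A→B→C sequence is C_D = k₁C_{A0}(e^(−k₁t) − e^(−k₂t))/(k₂−k₁).
e^(−k₁t) = e^(−0.117×12.7) = e^(−1.486) = 0.2263; e^(−k₂t) = e^(−1.689) = 0.1847.
C_D = 0.117×3.08/(0.133−0.117) × (0.2263−0.1847) = 22.52×0.04161 = 0.9372 mol·L⁻¹.
C_A = C_{A0}e^(−k₁t) = 0.6970 mol·L⁻¹, so C_U = C_{A0}−C_A−C_D = 1.446 mol·L⁻¹; C_D/C_U = 0.648.

0.648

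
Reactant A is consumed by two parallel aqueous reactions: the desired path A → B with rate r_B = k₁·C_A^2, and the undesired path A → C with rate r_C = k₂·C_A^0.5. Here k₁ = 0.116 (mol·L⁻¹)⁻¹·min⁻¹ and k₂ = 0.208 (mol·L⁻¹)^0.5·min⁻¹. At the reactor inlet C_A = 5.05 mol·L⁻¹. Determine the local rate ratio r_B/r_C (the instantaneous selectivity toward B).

6.33

S_{B/C} = r_B/r_C = (k₁·C_A^2)/(k₂·C_A^0.5) = (k₁/k₂)·C_A^1.5.
= (0.116×5.050^2) / (0.208×5.050^0.5) = 2.958/0.4674 = 6.33.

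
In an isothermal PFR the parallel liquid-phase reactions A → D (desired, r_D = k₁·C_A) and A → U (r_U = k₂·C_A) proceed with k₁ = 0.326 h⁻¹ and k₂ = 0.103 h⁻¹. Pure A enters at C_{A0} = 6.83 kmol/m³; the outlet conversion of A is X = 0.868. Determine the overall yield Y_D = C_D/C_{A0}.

C_A = C_{A0}(1−X) = 0.9016 kmol/m³.
Both paths are first order in A, so the instantaneous fraction to D is constant: dC_D/d(−C_A) = k₁/(k₁+k₂) = 0.7599.
C_D = 0.7599·(C_{A0}−C_A) = 0.7599×5.928 = 4.51 kmol/m³.
Y_D = C_D/C_{A0} = 4.505/6.83 = 0.660.

0.660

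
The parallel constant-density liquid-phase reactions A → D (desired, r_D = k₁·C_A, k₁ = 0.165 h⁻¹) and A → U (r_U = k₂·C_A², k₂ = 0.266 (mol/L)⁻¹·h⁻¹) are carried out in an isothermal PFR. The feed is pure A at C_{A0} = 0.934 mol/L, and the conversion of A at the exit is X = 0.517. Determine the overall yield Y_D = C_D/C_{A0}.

C_A = C_{A0}(1−X) = 0.4511 mol/L.
Along a PFR/batch, dC_D/dC_A = −r_D/(r_D+r_U) = −k₁/(k₁+k₂·C_A).
Integrating from C_{A0} to C_A: C_D = (0.165/0.266)·ln[(0.165+0.266·0.934)/(0.165+0.266·0.451)] = 0.6203·ln(0.4134/0.2850) = 0.2308 mol/L.
Y_D = C_D/C_{A0} = 0.2308/0.934 = 0.247.

0.247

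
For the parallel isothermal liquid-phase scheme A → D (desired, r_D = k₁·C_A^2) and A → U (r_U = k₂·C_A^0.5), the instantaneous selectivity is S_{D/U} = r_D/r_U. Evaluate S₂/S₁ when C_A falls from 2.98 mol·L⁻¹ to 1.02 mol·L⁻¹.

S_{D/U} = (k₁/k₂)·C_A^1.5, so S₂/S₁ = (C_{A,2}/C_{A,1})^1.5.
= (1.02/2.98)^1.5 = (0.3423)^1.5 = 0.200.
Selectivity toward D falls as C_A falls — high-concentration operation is favoured.

0.200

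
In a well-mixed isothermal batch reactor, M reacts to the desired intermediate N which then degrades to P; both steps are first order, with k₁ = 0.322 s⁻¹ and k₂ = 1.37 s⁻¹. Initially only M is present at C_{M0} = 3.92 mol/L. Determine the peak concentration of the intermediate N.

Evaluating C_N at t_opt = ln(k₂/k₁)/(k₂−k₁) gives C_{N,max}/C_{M0} = (k₁/k₂)^[k₂/(k₂−k₁)].
= (0.322/1.37)^(1.37/(1.37−0.322)) = (0.2350)^(1.307) = 0.1506.
C_{N,max} = 0.1506×3.92 = 0.590 mol/L.

0.590 mol/L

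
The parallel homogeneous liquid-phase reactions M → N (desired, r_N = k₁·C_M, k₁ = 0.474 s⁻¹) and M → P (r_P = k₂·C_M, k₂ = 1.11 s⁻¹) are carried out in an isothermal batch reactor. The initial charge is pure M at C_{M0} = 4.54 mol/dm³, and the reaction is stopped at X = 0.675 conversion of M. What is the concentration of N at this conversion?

C_M = C_{M0}(1−X) = 1.475 mol/dm³.
Both paths are first order in M, so the instantaneous fraction to N is constant: dC_N/d(−C_M) = k₁/(k₁+k₂) = 0.2992.
C_N = 0.2992·(C_{M0}−C_M) = 0.2992×3.065 = 0.917 mol/dm³.

0.917 mol/dm³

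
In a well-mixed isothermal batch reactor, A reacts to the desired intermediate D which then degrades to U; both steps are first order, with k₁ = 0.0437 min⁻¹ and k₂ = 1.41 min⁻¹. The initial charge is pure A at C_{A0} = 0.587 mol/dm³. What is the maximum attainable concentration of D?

0.0163 mol/dm³

Evaluating C_D at t_opt = ln(k₂/k₁)/(k₂−k₁) gives C_{D,max}/C_{A0} = (k₁/k₂)^[k₂/(k₂−k₁)].
= (0.0437/1.41)^(1.41/(1.41−0.0437)) = (0.03099)^(1.032) = 0.02773.
C_{D,max} = 0.02773×0.587 = 0.0163 mol/dm³.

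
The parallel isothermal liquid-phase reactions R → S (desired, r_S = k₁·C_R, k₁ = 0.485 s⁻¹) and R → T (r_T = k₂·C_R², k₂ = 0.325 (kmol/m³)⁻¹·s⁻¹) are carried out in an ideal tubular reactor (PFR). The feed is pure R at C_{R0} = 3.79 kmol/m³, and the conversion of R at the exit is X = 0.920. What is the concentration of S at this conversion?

1.61 kmol/m³

C_R = C_{R0}(1−X) = 0.3032 kmol/m³.
Along a PFR/batch, dC_S/dC_R = −r_S/(r_S+r_T) = −k₁/(k₁+k₂·C_R).
Integrating from C_{R0} to C_R: C_S = (0.485/0.325)·ln[(0.485+0.325·3.79)/(0.485+0.325·0.303)] = 1.492·ln(1.717/0.5835) = 1.610 kmol/m³.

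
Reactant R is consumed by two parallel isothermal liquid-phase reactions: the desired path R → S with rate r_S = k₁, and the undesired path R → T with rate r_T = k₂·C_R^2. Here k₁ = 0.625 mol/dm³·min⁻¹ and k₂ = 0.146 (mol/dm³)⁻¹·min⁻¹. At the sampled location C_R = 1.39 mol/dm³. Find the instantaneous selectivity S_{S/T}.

S_{S/T} = r_S/r_T = (k₁)/(k₂·C_R^2) = (k₁/k₂)·C_R^-2.
= (0.625) / (0.146×1.390^2) = 0.6250/0.2821 = 2.22.
The undesired path is higher order in R, so low C_R (CSTR or dilute feed) favours S.

2.22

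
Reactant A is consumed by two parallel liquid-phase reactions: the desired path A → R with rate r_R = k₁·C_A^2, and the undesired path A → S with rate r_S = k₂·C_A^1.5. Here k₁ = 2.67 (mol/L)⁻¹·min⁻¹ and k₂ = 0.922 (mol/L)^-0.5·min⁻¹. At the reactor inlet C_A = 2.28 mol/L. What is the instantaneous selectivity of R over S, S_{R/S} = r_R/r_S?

4.37

S_{R/S} = r_R/r_S = (k₁·C_A^2)/(k₂·C_A^1.5) = (k₁/k₂)·C_A^0.5.
= (2.67×2.280^2) / (0.922×2.280^1.5) = 13.88/3.174 = 4.37.
Since the desired path is higher order in A, keeping C_A high (PFR or concentrated feed) favours R.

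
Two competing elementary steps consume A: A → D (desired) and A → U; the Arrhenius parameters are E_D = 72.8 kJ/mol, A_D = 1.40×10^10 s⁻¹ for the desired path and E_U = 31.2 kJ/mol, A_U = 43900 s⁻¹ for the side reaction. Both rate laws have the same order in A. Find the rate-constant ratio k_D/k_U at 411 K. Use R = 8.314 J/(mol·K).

1.65

k_D/k_U = (A_D/A_U)·exp[−(E_D−E_U)/(RT)] = (A_D/A_U)·exp[(E_U−E_D)/(RT)].
(E_U−E_D)/(RT) = (31.2−72.8)×10³/(8.314×411) = -41600/3417 = -12.17.
k_D/k_U = (1.40×10^10/43900)·exp(-12.17) = 3.189×10^5 × 5.162×10^-6 = 1.65.
Since E_D > E_U, raising the temperature improves selectivity toward D.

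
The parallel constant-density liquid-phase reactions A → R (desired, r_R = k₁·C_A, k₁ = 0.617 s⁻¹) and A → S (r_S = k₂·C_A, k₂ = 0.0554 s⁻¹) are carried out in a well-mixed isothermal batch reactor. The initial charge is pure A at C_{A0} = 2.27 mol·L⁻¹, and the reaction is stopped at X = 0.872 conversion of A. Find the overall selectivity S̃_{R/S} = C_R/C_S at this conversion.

C_A = C_{A0}(1−X) = 0.2906 mol·L⁻¹.
Both paths are first order in A, so the instantaneous fraction to R is constant: dC_R/d(−C_A) = k₁/(k₁+k₂) = 0.9176.
C_R = 0.9176·(C_{A0}−C_A) = 0.9176×1.979 = 1.82 mol·L⁻¹.
C_S = (C_{A0}−C_A)−C_R = 0.1631 mol·L⁻¹; S̃_{R/S} = 1.816/0.1631 = 11.1.

11.1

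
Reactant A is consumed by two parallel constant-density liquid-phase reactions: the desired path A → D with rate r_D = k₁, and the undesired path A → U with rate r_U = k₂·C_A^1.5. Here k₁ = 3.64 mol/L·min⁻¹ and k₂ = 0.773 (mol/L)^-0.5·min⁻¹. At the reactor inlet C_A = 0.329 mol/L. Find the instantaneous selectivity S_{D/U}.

S_{D/U} = r_D/r_U = (k₁)/(k₂·C_A^1.5) = (k₁/k₂)·C_A^-1.5.
= (3.64) / (0.773×0.3290^1.5) = 3.640/0.1459 = 25.0.
The undesired path is higher order in A, so low C_A (CSTR or dilute feed) favours D.

25.0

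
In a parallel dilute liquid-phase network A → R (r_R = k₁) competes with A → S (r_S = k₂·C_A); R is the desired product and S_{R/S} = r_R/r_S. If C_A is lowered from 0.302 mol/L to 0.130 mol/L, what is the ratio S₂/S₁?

S_{R/S} = (k₁/k₂)·C_A⁻¹, so S₂/S₁ = (C_{A,2}/C_{A,1})⁻¹.
= 0.302/0.130 = 2.32.

2.32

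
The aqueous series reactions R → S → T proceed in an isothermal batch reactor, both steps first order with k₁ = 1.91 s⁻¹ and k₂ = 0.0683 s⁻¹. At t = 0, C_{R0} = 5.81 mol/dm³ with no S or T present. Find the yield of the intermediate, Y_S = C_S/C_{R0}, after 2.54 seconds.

0.864

For first-order series with pure R initially, C_S(t) = k₁C_{R0}/(k₂−k₁)·(e^(−k₁t) − e^(−k₂t)).
e^(−k₁t) = e^(−1.91×2.54) = e^(−4.851) = 0.007817; e^(−k₂t) = e^(−0.1735) = 0.8407.
C_S = 1.91×5.81/(0.0683−1.91) × (0.007817−0.8407) = (-6.025)×(-0.8329) = 5.019 mol/dm³.
Y_S = C_S/C_{R0} = 5.019/5.81 = 0.864.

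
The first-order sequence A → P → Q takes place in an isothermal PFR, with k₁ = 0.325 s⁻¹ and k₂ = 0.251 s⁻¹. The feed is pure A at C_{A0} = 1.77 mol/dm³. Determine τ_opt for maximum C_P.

3.49 s

The intermediate peaks when r₁ = r₂, i.e. k₁e^(−k₁τ) = k₂e^(−k₂τ), giving τ_opt = ln(k₂/k₁)/(k₂−k₁).
= ln(0.251/0.325)/(0.251−0.325) = ln(0.7723)/-0.07400 = -0.2584/-0.07400 = 3.49 s.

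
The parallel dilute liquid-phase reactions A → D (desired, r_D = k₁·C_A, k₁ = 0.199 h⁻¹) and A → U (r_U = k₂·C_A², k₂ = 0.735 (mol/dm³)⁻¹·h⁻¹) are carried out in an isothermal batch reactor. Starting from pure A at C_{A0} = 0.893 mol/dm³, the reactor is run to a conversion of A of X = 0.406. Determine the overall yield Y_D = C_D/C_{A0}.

0.113

C_A = C_{A0}(1−X) = 0.5304 mol/dm³.
Along a PFR/batch, dC_D/dC_A = −r_D/(r_D+r_U) = −k₁/(k₁+k₂·C_A).
Integrating from C_{A0} to C_A: C_D = (0.199/0.735)·ln[(0.199+0.735·0.893)/(0.199+0.735·0.530)] = 0.2707·ln(0.8554/0.5889) = 0.1011 mol/dm³.
Y_D = C_D/C_{A0} = 0.1011/0.893 = 0.113.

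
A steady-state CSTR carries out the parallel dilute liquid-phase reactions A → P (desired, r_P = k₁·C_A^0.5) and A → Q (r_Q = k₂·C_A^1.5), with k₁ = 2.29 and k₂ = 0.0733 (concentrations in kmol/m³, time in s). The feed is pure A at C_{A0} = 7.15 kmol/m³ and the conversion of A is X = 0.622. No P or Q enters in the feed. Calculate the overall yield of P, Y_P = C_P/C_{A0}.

0.572

Exit C_A = C_{A0}(1−X) = 7.15×0.378 = 2.703 kmol/m³.
Rates in a CSTR are evaluated at the outlet concentration: r_P = 2.29×2.703^0.5 = 3.765, r_Q = 0.0733×2.703^1.5 = 0.3257.
Fraction of consumed A going to P: r_P/(r_P+r_Q) = 0.9204.
C_P = 0.9204·C_{A0}·X = 0.9204×7.15×0.622 = 4.09 kmol/m³; Y_P = C_P/C_{A0} = 0.572.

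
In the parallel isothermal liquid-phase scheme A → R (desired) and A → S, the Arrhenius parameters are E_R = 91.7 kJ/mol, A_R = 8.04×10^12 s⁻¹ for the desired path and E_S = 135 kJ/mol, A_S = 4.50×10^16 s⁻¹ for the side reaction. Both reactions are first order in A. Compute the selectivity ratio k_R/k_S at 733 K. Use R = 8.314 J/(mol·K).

0.218

Since both paths have the same order in A, the concentration cancels and S_{R/S} = k_R/k_S = (A_R/A_S)·exp[(E_S−E_R)/(RT)].
(E_S−E_R)/(RT) = (135−91.7)×10³/(8.314×733) = 43300/6094 = 7.105.
k_R/k_S = (8.04×10^12/4.50×10^16)·exp(7.105) = 1.787×10^-4 × 1218 = 0.218.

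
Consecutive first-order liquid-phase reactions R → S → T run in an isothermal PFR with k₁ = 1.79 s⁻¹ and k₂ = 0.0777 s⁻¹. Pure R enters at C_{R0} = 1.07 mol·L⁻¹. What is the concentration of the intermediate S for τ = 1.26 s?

0.897 mol·L⁻¹

For first-order series with pure R initially, C_S(τ) = k₁C_{R0}/(k₂−k₁)·(e^(−k₁τ) − e^(−k₂τ)).
e^(−k₁τ) = e^(−1.79×1.26) = e^(−2.255) = 0.1048; e^(−k₂τ) = e^(−0.09790) = 0.9067.
C_S = 1.79×1.07/(0.0777−1.79) × (0.1048−0.9067) = (-1.119)×(-0.8019) = 0.8970 mol·L⁻¹.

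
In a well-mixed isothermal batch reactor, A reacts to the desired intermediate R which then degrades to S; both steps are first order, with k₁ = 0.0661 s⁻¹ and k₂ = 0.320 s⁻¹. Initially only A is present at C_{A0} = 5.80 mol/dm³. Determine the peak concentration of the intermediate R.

0.795 mol/dm³

For a first-order series the maximum intermediate yield is C_{R,max}/C_{A0} = (k₁/k₂)^[k₂/(k₂−k₁)].
= (0.0661/0.320)^(0.320/(0.320−0.0661)) = (0.2066)^(1.260) = 0.1370.
C_{R,max} = 0.1370×5.80 = 0.795 mol/dm³.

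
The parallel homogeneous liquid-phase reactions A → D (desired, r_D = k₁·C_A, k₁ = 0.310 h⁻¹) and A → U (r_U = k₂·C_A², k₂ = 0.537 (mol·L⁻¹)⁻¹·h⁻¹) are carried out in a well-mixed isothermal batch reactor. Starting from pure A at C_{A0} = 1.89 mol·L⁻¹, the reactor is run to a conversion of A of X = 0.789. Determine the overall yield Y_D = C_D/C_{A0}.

0.283

C_A = C_{A0}(1−X) = 0.3988 mol·L⁻¹.
Along a PFR/batch, dC_D/dC_A = −r_D/(r_D+r_U) = −k₁/(k₁+k₂·C_A).
Integrating from C_{A0} to C_A: C_D = (0.310/0.537)·ln[(0.310+0.537·1.89)/(0.310+0.537·0.399)] = 0.5773·ln(1.325/0.5242) = 0.5353 mol·L⁻¹.
Y_D = C_D/C_{A0} = 0.5353/1.89 = 0.283.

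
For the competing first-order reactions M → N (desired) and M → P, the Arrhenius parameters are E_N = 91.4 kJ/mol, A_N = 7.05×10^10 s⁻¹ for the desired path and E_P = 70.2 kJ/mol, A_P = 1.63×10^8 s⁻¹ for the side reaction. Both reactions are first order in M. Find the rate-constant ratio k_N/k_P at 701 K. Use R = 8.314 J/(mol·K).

11.4

Since both paths have the same order in M, the concentration cancels and S_{N/P} = k_N/k_P = (A_N/A_P)·exp[(E_P−E_N)/(RT)].
(E_P−E_N)/(RT) = (70.2−91.4)×10³/(8.314×701) = -21200/5828 = -3.638.
k_N/k_P = (7.05×10^10/1.63×10^8)·exp(-3.638) = 432.5 × 0.02632 = 11.4.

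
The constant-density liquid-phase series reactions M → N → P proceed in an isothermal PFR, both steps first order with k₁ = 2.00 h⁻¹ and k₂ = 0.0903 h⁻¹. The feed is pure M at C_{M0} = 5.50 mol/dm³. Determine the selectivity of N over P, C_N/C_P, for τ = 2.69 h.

4.57

Solving the coupled first-order balances gives C_N(τ) = [k₁/(k₂−k₁)]·C_{M0}·(e^(−k₁τ) − e^(−k₂τ)).
e^(−k₁τ) = e^(−2.00×2.69) = e^(−5.380) = 0.004608; e^(−k₂τ) = e^(−0.2429) = 0.7843.
C_N = 2.00×5.50/(0.0903−2.00) × (0.004608−0.7843) = (-5.760)×(-0.7797) = 4.491 mol/dm³.
C_M = C_{M0}e^(−k₁τ) = 0.02534 mol/dm³, so C_P = C_{M0}−C_M−C_N = 0.9833 mol/dm³; C_N/C_P = 4.57.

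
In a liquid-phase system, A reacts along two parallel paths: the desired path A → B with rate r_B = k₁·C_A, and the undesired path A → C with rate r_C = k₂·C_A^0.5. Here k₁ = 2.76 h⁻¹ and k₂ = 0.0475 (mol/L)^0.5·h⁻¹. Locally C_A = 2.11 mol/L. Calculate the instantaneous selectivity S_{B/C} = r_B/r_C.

84.4

S_{B/C} = r_B/r_C = (k₁·C_A)/(k₂·C_A^0.5) = (k₁/k₂)·C_A^0.5.
= (2.76×2.110) / (0.0475×2.110^0.5) = 5.824/0.06900 = 84.4.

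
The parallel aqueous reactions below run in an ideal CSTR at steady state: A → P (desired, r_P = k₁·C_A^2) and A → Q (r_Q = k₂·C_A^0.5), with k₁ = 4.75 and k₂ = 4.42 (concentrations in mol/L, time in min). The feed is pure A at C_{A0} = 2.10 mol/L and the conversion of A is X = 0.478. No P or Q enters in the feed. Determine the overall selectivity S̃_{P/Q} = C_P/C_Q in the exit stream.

1.23

Exit C_A = C_{A0}(1−X) = 2.10×0.522 = 1.096 mol/L.
A CSTR operates uniformly at the exit composition, giving r_P = 5.708 and r_Q = 4.628 (each k·C_A^n at C_A = 1.096).
Overall selectivity = C_P/C_Q = r_Pτ/(r_Qτ) = r_P/r_Q = 1.23.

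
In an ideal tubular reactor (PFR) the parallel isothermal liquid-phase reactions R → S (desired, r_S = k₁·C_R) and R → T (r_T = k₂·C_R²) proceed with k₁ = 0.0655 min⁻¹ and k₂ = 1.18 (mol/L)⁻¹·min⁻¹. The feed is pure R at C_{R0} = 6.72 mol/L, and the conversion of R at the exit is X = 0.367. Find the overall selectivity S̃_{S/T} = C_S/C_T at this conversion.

C_R = C_{R0}(1−X) = 4.254 mol/L.
Along a PFR/batch, dC_S/dC_R = −r_S/(r_S+r_T) = −k₁/(k₁+k₂·C_R).
Integrating from C_{R0} to C_R: C_S = (0.0655/1.18)·ln[(0.0655+1.18·6.72)/(0.0655+1.18·4.25)] = 0.05551·ln(7.995/5.085) = 0.02512 mol/L.
C_T = (C_{R0}−C_R)−C_S = 2.441 mol/L; S̃_{S/T} = 0.02512/2.441 = 0.0103.

0.0103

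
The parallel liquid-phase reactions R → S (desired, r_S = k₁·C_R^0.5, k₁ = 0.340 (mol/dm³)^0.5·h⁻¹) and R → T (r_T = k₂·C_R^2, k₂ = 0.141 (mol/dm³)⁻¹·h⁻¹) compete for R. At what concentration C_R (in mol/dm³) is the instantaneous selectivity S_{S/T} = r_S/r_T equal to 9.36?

S_{S/T} = (k₁/k₂)·C_R^-1.5 ⇒ C_R = (S·k₂/k₁)^(1/(-1.5)).
= (9.36×0.141/0.340)^(-0.6667) = (3.882)^(-0.6667) = 0.405 mol/dm³.

0.405 mol/dm³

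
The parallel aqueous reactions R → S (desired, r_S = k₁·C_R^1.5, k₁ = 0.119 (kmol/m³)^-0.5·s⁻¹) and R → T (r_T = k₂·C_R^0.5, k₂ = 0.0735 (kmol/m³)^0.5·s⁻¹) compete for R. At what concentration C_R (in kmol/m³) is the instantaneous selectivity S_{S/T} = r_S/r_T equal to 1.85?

S_{S/T} = (k₁/k₂)·C_R ⇒ C_R = S·k₂/k₁.
= 1.85×0.0735/0.119 = 1.14 kmol/m³.

1.14 kmol/m³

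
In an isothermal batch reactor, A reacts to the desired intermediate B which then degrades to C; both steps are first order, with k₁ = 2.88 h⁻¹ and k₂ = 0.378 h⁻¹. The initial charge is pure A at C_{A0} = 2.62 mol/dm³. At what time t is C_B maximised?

0.812 h

For first-order series the maximum of C_B occurs at t_opt = ln(k₂/k₁)/(k₂−k₁).
= ln(0.378/2.88)/(0.378−2.88) = ln(0.1313)/-2.502 = -2.031/-2.502 = 0.812 h.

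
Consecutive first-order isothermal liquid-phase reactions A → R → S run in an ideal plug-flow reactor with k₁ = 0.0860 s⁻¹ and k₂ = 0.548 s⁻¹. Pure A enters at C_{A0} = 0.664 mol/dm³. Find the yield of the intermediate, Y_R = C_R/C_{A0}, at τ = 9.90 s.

0.0786

For first-order series with pure A initially, C_R(τ) = k₁C_{A0}/(k₂−k₁)·(e^(−k₁τ) − e^(−k₂τ)).
e^(−k₁τ) = e^(−0.0860×9.90) = e^(−0.8514) = 0.4268; e^(−k₂τ) = e^(−5.425) = 0.004404.
C_R = 0.0860×0.664/(0.548−0.0860) × (0.4268−0.004404) = 0.1236×0.4224 = 0.05221 mol/dm³.
Y_R = C_R/C_{A0} = 0.05221/0.664 = 0.0786.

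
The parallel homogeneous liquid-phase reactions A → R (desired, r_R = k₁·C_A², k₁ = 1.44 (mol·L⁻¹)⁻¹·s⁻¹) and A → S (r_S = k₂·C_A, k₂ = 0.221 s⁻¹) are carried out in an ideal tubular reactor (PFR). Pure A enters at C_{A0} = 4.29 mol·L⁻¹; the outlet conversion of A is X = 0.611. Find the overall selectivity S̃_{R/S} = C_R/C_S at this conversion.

C_A = C_{A0}(1−X) = 1.669 mol·L⁻¹.
Along a PFR/batch, dC_S/dC_A = −r_S/(r_R+r_S) = −k₂/(k₂+k₁·C_A).
Integrating from C_{A0} to C_A: C_S = (0.221/1.44)·ln[(0.221+1.44·4.29)/(0.221+1.44·1.67)] = 0.1535·ln(6.399/2.624) = 0.1368 mol·L⁻¹.
Then C_R = (C_{A0}−C_A) − C_S = 2.621 − 0.1368 = 2.484 mol·L⁻¹.
S̃_{R/S} = C_R/C_S = 2.484/0.1368 = 18.2.

18.2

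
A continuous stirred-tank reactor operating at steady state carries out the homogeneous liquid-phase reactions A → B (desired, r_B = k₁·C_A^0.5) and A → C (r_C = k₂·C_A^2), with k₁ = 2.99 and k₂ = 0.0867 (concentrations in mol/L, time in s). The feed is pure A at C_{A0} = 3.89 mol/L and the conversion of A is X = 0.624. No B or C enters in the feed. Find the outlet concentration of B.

2.31 mol/L

Exit C_A = C_{A0}(1−X) = 3.89×0.376 = 1.463 mol/L.
In a CSTR the entire volume is at exit conditions, so r_B = 2.99×1.463^0.5 = 3.616 and r_C = 0.0867×1.463^2 = 0.1855.
Fraction of consumed A going to B: r_B/(r_B+r_C) = 0.9512.
C_B = 0.9512·C_{A0}·X = 0.9512×3.89×0.624 = 2.31 mol/L.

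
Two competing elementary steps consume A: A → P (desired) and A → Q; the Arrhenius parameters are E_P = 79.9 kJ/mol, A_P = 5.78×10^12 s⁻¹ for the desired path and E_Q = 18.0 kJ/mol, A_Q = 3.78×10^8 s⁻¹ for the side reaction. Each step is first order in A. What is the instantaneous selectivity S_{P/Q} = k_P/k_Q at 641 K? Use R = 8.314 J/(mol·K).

0.138

k_P/k_Q = (A_P/A_Q)·exp[−(E_P−E_Q)/(RT)] = (A_P/A_Q)·exp[(E_Q−E_P)/(RT)].
(E_Q−E_P)/(RT) = (18.0−79.9)×10³/(8.314×641) = -61900/5329 = -11.62.
k_P/k_Q = (5.78×10^12/3.78×10^8)·exp(-11.62) = 15291 × 9.029×10^-6 = 0.138.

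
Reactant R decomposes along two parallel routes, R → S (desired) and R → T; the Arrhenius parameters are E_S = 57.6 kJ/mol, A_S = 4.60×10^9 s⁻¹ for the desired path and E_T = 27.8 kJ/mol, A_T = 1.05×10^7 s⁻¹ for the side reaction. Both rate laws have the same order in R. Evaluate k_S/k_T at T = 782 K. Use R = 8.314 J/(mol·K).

4.48

k_S/k_T = (A_S/A_T)·exp[−(E_S−E_T)/(RT)] = (A_S/A_T)·exp[(E_T−E_S)/(RT)].
(E_T−E_S)/(RT) = (27.8−57.6)×10³/(8.314×782) = -29800/6502 = -4.584.
k_S/k_T = (4.60×10^9/1.05×10^7)·exp(-4.584) = 438.1 × 0.01022 = 4.48.
Since E_S > E_T, raising the temperature improves selectivity toward S.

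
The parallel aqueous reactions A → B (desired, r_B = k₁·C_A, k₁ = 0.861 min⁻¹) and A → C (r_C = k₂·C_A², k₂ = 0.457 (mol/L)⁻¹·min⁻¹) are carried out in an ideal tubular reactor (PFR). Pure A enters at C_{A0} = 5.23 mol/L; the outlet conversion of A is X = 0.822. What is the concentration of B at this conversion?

1.75 mol/L

C_A = C_{A0}(1−X) = 0.9309 mol/L.
Along a PFR/batch, dC_B/dC_A = −r_B/(r_B+r_C) = −k₁/(k₁+k₂·C_A).
Integrating from C_{A0} to C_A: C_B = (0.861/0.457)·ln[(0.861+0.457·5.23)/(0.861+0.457·0.931)] = 1.884·ln(3.251/1.286) = 1.747 mol/L.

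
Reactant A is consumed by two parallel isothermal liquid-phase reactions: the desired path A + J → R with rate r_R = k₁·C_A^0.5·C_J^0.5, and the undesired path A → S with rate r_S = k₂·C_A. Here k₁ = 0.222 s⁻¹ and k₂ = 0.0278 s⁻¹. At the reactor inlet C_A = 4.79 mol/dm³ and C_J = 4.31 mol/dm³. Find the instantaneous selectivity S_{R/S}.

7.57

S_{R/S} = r_R/r_S = (k₁·C_A^0.5·C_J^0.5)/(k₂·C_A) = (k₁/k₂)·C_A^-0.5·C_J^0.5.
= (0.222×4.790^0.5×4.310^0.5) / (0.0278×4.790) = 1.009/0.1332 = 7.57.
The undesired path is higher order in A, so low C_A (CSTR or dilute feed) favours R.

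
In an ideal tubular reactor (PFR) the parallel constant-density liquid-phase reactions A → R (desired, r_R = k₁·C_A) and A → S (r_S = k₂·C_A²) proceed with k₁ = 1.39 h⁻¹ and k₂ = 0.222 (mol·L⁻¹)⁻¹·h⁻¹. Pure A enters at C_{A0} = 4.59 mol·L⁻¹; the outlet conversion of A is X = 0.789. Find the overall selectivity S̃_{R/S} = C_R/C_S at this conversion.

C_A = C_{A0}(1−X) = 0.9685 mol·L⁻¹.
Along a PFR/batch, dC_R/dC_A = −r_R/(r_R+r_S) = −k₁/(k₁+k₂·C_A).
Integrating from C_{A0} to C_A: C_R = (1.39/0.222)·ln[(1.39+0.222·4.59)/(1.39+0.222·0.968)] = 6.261·ln(2.409/1.605) = 2.543 mol·L⁻¹.
C_S = (C_{A0}−C_A)−C_R = 1.079 mol·L⁻¹; S̃_{R/S} = 2.543/1.079 = 2.36.

2.36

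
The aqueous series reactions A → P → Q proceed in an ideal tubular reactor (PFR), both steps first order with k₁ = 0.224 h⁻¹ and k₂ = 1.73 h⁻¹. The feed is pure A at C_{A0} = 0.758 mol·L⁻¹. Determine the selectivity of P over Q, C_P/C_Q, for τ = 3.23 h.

0.161

For first-order series with pure A initially, C_P(τ) = k₁C_{A0}/(k₂−k₁)·(e^(−k₁τ) − e^(−k₂τ)).
e^(−k₁τ) = e^(−0.224×3.23) = e^(−0.7235) = 0.4850; e^(−k₂τ) = e^(−5.588) = 0.003743.
C_P = 0.224×0.758/(1.73−0.224) × (0.4850−0.003743) = 0.1127×0.4813 = 0.05426 mol·L⁻¹.
C_A = C_{A0}e^(−k₁τ) = 0.3677 mol·L⁻¹, so C_Q = C_{A0}−C_A−C_P = 0.3361 mol·L⁻¹; C_P/C_Q = 0.161.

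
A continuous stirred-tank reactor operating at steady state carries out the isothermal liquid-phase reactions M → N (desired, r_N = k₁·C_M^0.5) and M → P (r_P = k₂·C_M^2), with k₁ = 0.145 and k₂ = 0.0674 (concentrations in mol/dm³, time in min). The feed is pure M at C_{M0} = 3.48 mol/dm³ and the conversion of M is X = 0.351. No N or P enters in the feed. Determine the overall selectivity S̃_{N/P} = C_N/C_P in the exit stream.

0.634

Exit C_M = C_{M0}(1−X) = 3.48×0.649 = 2.259 mol/dm³.
A CSTR operates uniformly at the exit composition, giving r_N = 0.2179 and r_P = 0.3438 (each k·C_M^n at C_M = 2.259).
Overall selectivity = C_N/C_P = r_Nτ/(r_Pτ) = r_N/r_P = 0.634.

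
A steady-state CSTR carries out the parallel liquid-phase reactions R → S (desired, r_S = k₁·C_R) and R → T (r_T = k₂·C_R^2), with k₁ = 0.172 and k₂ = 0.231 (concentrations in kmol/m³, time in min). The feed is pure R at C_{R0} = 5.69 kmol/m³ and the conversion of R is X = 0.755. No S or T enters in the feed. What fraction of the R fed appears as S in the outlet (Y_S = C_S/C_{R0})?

Exit C_R = C_{R0}(1−X) = 5.69×0.245 = 1.394 kmol/m³.
A CSTR operates uniformly at the exit composition, giving r_S = 0.2398 and r_T = 0.4489 (each k·C_R^n at C_R = 1.394).
Fraction of consumed R going to S: r_S/(r_S+r_T) = 0.3482.
C_S = 0.3482·C_{R0}·X = 0.3482×5.69×0.755 = 1.50 kmol/m³; Y_S = C_S/C_{R0} = 0.263.

0.263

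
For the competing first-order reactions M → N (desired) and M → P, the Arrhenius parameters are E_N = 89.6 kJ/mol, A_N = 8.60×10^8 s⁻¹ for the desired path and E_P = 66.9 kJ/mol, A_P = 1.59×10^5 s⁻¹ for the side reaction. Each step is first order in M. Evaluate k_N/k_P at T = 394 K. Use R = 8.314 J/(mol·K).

5.29

k_N/k_P = (A_N/A_P)·exp[−(E_N−E_P)/(RT)] = (A_N/A_P)·exp[(E_P−E_N)/(RT)].
(E_P−E_N)/(RT) = (66.9−89.6)×10³/(8.314×394) = -22700/3276 = -6.930.
k_N/k_P = (8.60×10^8/1.59×10^5)·exp(-6.930) = 5409 × 9.782×10^-4 = 5.29.
Since E_N > E_P, raising the temperature improves selectivity toward N.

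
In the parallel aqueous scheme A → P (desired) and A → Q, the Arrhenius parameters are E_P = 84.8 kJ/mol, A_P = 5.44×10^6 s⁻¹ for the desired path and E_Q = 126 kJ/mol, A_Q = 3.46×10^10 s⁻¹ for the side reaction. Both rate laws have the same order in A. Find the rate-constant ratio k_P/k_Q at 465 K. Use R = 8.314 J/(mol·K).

6.68

With equal orders, S_{P/Q} = k_P/k_Q = (A_P/A_Q)·exp[(E_Q−E_P)/(RT)].
(E_Q−E_P)/(RT) = (126−84.8)×10³/(8.314×465) = 41200/3866 = 10.66.
k_P/k_Q = (5.44×10^6/3.46×10^10)·exp(10.66) = 1.572×10^-4 × 42488 = 6.68.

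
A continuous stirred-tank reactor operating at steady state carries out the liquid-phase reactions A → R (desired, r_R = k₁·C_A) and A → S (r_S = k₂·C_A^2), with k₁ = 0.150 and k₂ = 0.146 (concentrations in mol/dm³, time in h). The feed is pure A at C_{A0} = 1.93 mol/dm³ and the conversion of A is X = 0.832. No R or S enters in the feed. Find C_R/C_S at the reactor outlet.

Exit C_A = C_{A0}(1−X) = 1.93×0.168 = 0.3242 mol/dm³.
Rates in a CSTR are evaluated at the outlet concentration: r_R = 0.150×0.3242 = 0.04864, r_S = 0.146×0.3242^2 = 0.01535.
Overall selectivity = C_R/C_S = r_Rτ/(r_Sτ) = r_R/r_S = 3.17.

3.17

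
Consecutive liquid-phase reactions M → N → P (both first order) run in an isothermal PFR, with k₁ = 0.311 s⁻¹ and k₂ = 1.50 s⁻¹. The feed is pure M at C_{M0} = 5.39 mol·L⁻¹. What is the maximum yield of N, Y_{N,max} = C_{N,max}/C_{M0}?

0.137

At the optimum, C_{N,max}/C_{M0} = (k₁/k₂)^[k₂/(k₂−k₁)].
= (0.311/1.50)^(1.50/(1.50−0.311)) = (0.2073)^(1.262) = 0.1374.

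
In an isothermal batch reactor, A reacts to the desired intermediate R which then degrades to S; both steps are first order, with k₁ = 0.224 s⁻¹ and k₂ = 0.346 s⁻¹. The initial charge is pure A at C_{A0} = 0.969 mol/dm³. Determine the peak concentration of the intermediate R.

0.282 mol/dm³

At the optimum, C_{R,max}/C_{A0} = (k₁/k₂)^[k₂/(k₂−k₁)].
= (0.224/0.346)^(0.346/(0.346−0.224)) = (0.6474)^(2.836) = 0.2914.
C_{R,max} = 0.2914×0.969 = 0.282 mol/dm³.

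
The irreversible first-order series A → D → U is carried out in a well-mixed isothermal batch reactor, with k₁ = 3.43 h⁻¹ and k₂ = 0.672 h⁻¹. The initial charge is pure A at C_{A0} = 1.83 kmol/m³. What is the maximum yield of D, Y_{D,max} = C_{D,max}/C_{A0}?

0.672

Evaluating C_D at t_opt = ln(k₂/k₁)/(k₂−k₁) gives C_{D,max}/C_{A0} = (k₁/k₂)^[k₂/(k₂−k₁)].
= (3.43/0.672)^(0.672/(0.672−3.43)) = (5.104)^(-0.2437) = 0.6722.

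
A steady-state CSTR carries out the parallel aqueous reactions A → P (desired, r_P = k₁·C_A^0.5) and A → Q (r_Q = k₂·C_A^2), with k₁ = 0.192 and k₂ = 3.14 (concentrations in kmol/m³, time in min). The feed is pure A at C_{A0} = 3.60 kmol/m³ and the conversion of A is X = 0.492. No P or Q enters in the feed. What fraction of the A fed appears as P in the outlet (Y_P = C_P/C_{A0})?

0.0119

Exit C_A = C_{A0}(1−X) = 3.60×0.508 = 1.829 kmol/m³.
A CSTR operates uniformly at the exit composition, giving r_P = 0.2596 and r_Q = 10.50 (each k·C_A^n at C_A = 1.829).
Fraction of consumed A going to P: r_P/(r_P+r_Q) = 0.02413.
C_P = 0.02413·C_{A0}·X = 0.02413×3.60×0.492 = 0.0427 kmol/m³; Y_P = C_P/C_{A0} = 0.0119.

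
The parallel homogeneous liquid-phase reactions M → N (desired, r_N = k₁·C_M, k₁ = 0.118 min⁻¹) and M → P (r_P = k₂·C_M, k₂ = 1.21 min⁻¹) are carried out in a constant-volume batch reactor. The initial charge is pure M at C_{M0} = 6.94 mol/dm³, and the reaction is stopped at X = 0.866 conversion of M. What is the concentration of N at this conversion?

0.534 mol/dm³

C_M = C_{M0}(1−X) = 0.9300 mol/dm³.
Both paths are first order in M, so the instantaneous fraction to N is constant: dC_N/d(−C_M) = k₁/(k₁+k₂) = 0.08886.
C_N = 0.08886·(C_{M0}−C_M) = 0.08886×6.010 = 0.534 mol/dm³.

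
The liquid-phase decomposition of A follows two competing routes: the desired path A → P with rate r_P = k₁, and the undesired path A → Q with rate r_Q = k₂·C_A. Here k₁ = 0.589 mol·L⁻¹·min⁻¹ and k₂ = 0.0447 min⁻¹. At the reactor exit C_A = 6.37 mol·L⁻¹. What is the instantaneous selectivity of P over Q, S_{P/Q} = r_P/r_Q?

S_{P/Q} = r_P/r_Q = (k₁)/(k₂·C_A) = (k₁/k₂)·C_A⁻¹.
= (0.589) / (0.0447×6.370) = 0.5890/0.2847 = 2.07.
The undesired path is higher order in A, so low C_A (CSTR or dilute feed) favours P.

2.07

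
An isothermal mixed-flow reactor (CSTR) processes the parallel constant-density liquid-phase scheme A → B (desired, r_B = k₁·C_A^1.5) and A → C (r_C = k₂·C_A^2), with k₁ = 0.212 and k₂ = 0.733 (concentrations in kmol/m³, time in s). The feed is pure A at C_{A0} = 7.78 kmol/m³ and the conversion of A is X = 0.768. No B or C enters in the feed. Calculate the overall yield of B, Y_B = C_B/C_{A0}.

Exit C_A = C_{A0}(1−X) = 7.78×0.232 = 1.805 kmol/m³.
A CSTR operates uniformly at the exit composition, giving r_B = 0.5141 and r_C = 2.388 (each k·C_A^n at C_A = 1.805).
Fraction of consumed A going to B: r_B/(r_B+r_C) = 0.1771.
C_B = 0.1771·C_{A0}·X = 0.1771×7.78×0.768 = 1.06 kmol/m³; Y_B = C_B/C_{A0} = 0.136.

0.136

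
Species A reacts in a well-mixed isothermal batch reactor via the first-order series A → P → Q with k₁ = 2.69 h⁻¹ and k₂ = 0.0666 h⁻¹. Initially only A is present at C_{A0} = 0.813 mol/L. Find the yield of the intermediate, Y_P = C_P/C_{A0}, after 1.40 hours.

0.910

The intermediate concentration in a first-order A→B→C sequence is C_P = k₁C_{A0}(e^(−k₁t) − e^(−k₂t))/(k₂−k₁).
e^(−k₁t) = e^(−2.69×1.40) = e^(−3.766) = 0.02314; e^(−k₂t) = e^(−0.09324) = 0.9110.
C_P = 2.69×0.813/(0.0666−2.69) × (0.02314−0.9110) = (-0.8336)×(-0.8878) = 0.7401 mol/L.
Y_P = C_P/C_{A0} = 0.7401/0.813 = 0.910.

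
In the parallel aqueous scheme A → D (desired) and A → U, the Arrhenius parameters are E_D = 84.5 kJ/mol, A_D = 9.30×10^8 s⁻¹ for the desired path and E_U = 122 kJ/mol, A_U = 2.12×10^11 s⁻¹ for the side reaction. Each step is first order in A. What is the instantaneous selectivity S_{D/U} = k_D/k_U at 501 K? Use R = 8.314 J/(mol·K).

Since both paths have the same order in A, the concentration cancels and S_{D/U} = k_D/k_U = (A_D/A_U)·exp[(E_U−E_D)/(RT)].
(E_U−E_D)/(RT) = (122−84.5)×10³/(8.314×501) = 37500/4165 = 9.003.
k_D/k_U = (9.30×10^8/2.12×10^11)·exp(9.003) = 0.004387 × 8127 = 35.7.
Since E_D < E_U, lowering the temperature improves selectivity toward D.

35.7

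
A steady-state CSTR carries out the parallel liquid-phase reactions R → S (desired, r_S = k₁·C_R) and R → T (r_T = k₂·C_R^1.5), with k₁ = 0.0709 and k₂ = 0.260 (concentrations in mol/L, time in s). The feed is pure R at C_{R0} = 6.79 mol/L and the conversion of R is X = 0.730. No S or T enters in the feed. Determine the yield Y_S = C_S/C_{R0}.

0.122

Exit C_R = C_{R0}(1−X) = 6.79×0.270 = 1.833 mol/L.
In a CSTR the entire volume is at exit conditions, so r_S = 0.0709×1.833 = 0.1300 and r_T = 0.260×1.833^1.5 = 0.6454.
Fraction of consumed R going to S: r_S/(r_S+r_T) = 0.1676.
C_S = 0.1676·C_{R0}·X = 0.1676×6.79×0.730 = 0.831 mol/L; Y_S = C_S/C_{R0} = 0.122.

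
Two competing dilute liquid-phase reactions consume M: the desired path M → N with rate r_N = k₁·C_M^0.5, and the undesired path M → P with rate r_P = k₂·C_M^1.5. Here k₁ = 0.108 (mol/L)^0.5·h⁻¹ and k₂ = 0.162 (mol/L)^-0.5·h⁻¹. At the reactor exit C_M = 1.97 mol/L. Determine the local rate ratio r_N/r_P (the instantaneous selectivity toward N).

0.338

S_{N/P} = r_N/r_P = (k₁·C_M^0.5)/(k₂·C_M^1.5) = (k₁/k₂)·C_M⁻¹.
= (0.108×1.970^0.5) / (0.162×1.970^1.5) = 0.1516/0.4479 = 0.338.
The undesired path is higher order in M, so low C_M (CSTR or dilute feed) favours N.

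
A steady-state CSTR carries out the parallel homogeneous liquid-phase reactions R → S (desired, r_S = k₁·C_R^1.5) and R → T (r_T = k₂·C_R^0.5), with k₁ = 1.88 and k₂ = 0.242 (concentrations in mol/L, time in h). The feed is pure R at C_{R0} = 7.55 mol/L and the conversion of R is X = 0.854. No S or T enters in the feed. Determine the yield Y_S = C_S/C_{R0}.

Exit C_R = C_{R0}(1−X) = 7.55×0.146 = 1.102 mol/L.
A CSTR operates uniformly at the exit composition, giving r_S = 2.176 and r_T = 0.2541 (each k·C_R^n at C_R = 1.102).
Fraction of consumed R going to S: r_S/(r_S+r_T) = 0.8954.
C_S = 0.8954·C_{R0}·X = 0.8954×7.55×0.854 = 5.77 mol/L; Y_S = C_S/C_{R0} = 0.765.

0.765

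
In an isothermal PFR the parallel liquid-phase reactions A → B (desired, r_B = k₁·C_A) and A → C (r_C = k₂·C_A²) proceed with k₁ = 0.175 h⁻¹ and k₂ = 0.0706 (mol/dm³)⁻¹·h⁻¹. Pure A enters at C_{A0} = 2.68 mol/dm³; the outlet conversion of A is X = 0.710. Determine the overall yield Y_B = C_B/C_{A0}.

C_A = C_{A0}(1−X) = 0.7772 mol/dm³.
Along a PFR/batch, dC_B/dC_A = −r_B/(r_B+r_C) = −k₁/(k₁+k₂·C_A).
Integrating from C_{A0} to C_A: C_B = (0.175/0.0706)·ln[(0.175+0.0706·2.68)/(0.175+0.0706·0.777)] = 2.479·ln(0.3642/0.2299) = 1.141 mol/dm³.
Y_B = C_B/C_{A0} = 1.141/2.68 = 0.426.

0.426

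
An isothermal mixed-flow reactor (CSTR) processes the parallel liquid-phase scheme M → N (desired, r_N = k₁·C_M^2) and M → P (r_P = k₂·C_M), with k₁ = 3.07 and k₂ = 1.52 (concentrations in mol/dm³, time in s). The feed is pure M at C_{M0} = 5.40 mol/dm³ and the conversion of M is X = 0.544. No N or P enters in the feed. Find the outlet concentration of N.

2.45 mol/dm³

Exit C_M = C_{M0}(1−X) = 5.40×0.456 = 2.462 mol/dm³.
In a CSTR the entire volume is at exit conditions, so r_N = 3.07×2.462^2 = 18.61 and r_P = 1.52×2.462 = 3.743.
Fraction of consumed M going to N: r_N/(r_N+r_P) = 0.8326.
C_N = 0.8326·C_{M0}·X = 0.8326×5.40×0.544 = 2.45 mol/dm³.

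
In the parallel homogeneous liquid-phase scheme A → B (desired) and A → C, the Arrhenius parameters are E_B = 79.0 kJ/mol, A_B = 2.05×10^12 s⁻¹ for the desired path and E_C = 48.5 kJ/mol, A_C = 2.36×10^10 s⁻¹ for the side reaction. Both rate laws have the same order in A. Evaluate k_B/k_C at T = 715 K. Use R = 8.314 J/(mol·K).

With equal orders, S_{B/C} = k_B/k_C = (A_B/A_C)·exp[(E_C−E_B)/(RT)].
(E_C−E_B)/(RT) = (48.5−79.0)×10³/(8.314×715) = -30500/5945 = -5.131.
k_B/k_C = (2.05×10^12/2.36×10^10)·exp(-5.131) = 86.86 × 0.005912 = 0.514.

0.514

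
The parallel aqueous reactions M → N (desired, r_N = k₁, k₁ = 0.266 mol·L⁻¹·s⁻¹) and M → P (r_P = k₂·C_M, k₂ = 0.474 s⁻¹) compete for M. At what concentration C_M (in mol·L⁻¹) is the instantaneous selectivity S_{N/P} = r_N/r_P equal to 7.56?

0.0742 mol·L⁻¹

S_{N/P} = (k₁/k₂)·C_M⁻¹ ⇒ C_M = (S·k₂/k₁)^(-1).
= (7.56×0.474/0.266)^(-1) = (13.47)^(-1) = 0.0742 mol·L⁻¹.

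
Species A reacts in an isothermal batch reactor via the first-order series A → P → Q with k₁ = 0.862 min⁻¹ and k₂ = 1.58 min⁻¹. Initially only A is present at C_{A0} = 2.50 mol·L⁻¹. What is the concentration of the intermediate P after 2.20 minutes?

Solving the coupled first-order balances gives C_P(t) = [k₁/(k₂−k₁)]·C_{A0}·(e^(−k₁t) − e^(−k₂t)).
e^(−k₁t) = e^(−0.862×2.20) = e^(−1.896) = 0.1501; e^(−k₂t) = e^(−3.476) = 0.03093.
C_P = 0.862×2.50/(1.58−0.862) × (0.1501−0.03093) = 3.001×0.1192 = 0.3577 mol·L⁻¹.

0.358 mol·L⁻¹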